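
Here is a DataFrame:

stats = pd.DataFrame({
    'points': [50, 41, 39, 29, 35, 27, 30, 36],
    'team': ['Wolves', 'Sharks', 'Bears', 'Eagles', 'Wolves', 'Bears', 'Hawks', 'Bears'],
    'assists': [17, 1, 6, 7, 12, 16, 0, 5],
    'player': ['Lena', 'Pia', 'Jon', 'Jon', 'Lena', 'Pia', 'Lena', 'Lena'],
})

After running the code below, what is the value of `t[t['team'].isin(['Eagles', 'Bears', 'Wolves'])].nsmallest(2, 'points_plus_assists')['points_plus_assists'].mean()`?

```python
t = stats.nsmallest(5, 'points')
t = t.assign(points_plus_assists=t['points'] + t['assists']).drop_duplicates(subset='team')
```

39.5

take 5 rows with smallest points:
   points    team  assists player
5      27   Bears       16    Pia
3      29  Eagles        7    Jon
6      30   Hawks        0   Lena
4      35  Wolves       12   Lena
7      36   Bears        5   Lena
add column points_plus_assists = t['points'] + t['assists']:
   points    team  assists player  points_plus_assists
5      27   Bears       16    Pia                   43
3      29  Eagles        7    Jon                   36
6      30   Hawks        0   Lena                   30
4      35  Wolves       12   Lena                   47
7      36   Bears        5   Lena                   41
drop duplicate team (keep=first):
   points    team  assists player  points_plus_assists
5      27   Bears       16    Pia                   43
3      29  Eagles        7    Jon                   36
6      30   Hawks        0   Lena                   30
4      35  Wolves       12   Lena                   47
filter rows where team in ['Eagles', 'Bears', 'Wolves']:
   points    team  assists player  points_plus_assists
5      27   Bears       16    Pia                   43
3      29  Eagles        7    Jon                   36
4      35  Wolves       12   Lena                   47
take 2 rows with smallest points_plus_assists:
   points    team  assists player  points_plus_assists
3      29  Eagles        7    Jon                   36
5      27   Bears       16    Pia                   43
The mean of column 'points_plus_assists' is 39.5.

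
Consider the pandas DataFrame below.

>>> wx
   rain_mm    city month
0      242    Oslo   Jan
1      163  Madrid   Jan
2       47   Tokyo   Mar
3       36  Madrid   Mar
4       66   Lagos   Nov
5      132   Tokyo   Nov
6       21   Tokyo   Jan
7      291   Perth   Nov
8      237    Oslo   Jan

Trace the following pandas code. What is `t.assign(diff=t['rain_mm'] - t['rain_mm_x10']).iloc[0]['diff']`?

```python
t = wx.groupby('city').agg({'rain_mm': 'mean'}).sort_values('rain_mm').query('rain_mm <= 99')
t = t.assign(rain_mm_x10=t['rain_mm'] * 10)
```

group by city, mean of rain_mm:
           rain_mm
city              
Lagos    66.000000
Madrid   99.500000
Oslo    239.500000
Perth   291.000000
Tokyo    66.666667
sort by rain_mm:
           rain_mm
city              
Lagos    66.000000
Tokyo    66.666667
Madrid   99.500000
Oslo    239.500000
Perth   291.000000
filter rows where rain_mm <= 99:
         rain_mm
city            
Lagos  66.000000
Tokyo  66.666667
add column rain_mm_x10 = t['rain_mm'] * 10:
         rain_mm  rain_mm_x10
city                         
Lagos  66.000000   660.000000
Tokyo  66.666667   666.666667
add column diff = t['rain_mm'] - t['rain_mm_x10']:
         rain_mm  rain_mm_x10   diff
city                                
Lagos  66.000000   660.000000 -594.0
Tokyo  66.666667   666.666667 -600.0
Taking the value at position 0, column 'diff' gives -594.0.

-594.0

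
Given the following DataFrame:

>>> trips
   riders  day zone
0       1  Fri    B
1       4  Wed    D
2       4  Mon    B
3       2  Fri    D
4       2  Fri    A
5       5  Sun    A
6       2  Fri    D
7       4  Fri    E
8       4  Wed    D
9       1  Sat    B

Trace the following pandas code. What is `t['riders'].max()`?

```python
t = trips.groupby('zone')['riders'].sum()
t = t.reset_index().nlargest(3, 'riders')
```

12

group by zone, sum of riders:
zone
A     7
B     6
D    12
E     4
Name: riders, dtype: int64
reset_index():
  zone  riders
0    A       7
1    B       6
2    D      12
3    E       4
take 3 rows with largest riders:
  zone  riders
2    D      12
0    A       7
1    B       6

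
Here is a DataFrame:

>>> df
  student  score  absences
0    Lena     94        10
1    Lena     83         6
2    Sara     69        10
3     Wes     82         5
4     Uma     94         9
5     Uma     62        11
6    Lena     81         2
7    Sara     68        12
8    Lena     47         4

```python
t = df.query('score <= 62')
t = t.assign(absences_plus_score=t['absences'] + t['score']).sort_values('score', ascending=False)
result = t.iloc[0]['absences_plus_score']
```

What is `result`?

73

filter rows where score <= 62:
  student  score  absences
5     Uma     62        11
8    Lena     47         4
add column absences_plus_score = t['absences'] + t['score']:
  student  score  absences  absences_plus_score
5     Uma     62        11                   73
8    Lena     47         4                   51
sort by score descending:
  student  score  absences  absences_plus_score
5     Uma     62        11                   73
8    Lena     47         4                   51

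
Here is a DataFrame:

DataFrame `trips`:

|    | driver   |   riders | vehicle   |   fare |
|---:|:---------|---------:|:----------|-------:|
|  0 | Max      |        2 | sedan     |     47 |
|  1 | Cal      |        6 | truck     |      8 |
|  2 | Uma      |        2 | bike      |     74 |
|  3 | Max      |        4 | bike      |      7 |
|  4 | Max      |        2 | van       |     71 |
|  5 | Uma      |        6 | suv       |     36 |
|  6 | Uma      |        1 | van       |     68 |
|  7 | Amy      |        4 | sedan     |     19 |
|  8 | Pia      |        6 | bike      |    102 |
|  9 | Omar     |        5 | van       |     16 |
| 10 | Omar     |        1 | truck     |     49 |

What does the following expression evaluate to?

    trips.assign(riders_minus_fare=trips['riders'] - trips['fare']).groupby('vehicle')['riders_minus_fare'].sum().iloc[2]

add column riders_minus_fare = trips['riders'] - trips['fare']:
   driver  riders vehicle  fare  riders_minus_fare
0     Max       2   sedan    47                -45
1     Cal       6   truck     8                 -2
2     Uma       2    bike    74                -72
3     Max       4    bike     7                 -3
4     Max       2     van    71                -69
5     Uma       6     suv    36                -30
6     Uma       1     van    68                -67
7     Amy       4   sedan    19                -15
8     Pia       6    bike   102                -96
9    Omar       5     van    16                -11
10   Omar       1   truck    49                -48
group by vehicle, sum of riders_minus_fare:
vehicle
bike    -171
sedan    -60
suv      -30
truck    -50
van     -147
Name: riders_minus_fare, dtype: int64
value at position 2 → -30

-30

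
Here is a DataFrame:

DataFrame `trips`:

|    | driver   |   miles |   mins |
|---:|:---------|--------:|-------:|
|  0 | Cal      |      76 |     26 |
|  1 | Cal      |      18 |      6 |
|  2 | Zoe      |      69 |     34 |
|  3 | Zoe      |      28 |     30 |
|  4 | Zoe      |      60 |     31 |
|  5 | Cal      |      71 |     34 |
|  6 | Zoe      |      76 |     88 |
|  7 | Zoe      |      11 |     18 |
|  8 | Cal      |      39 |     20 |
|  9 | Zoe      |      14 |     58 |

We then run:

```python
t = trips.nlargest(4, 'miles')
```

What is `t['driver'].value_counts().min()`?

take 4 rows with largest miles:
  driver  miles  mins
0    Cal     76    26
6    Zoe     76    88
5    Cal     71    34
2    Zoe     69    34
value_counts of driver:
driver
Cal    2
Zoe    2
Name: count, dtype: int64
Hence 2.

2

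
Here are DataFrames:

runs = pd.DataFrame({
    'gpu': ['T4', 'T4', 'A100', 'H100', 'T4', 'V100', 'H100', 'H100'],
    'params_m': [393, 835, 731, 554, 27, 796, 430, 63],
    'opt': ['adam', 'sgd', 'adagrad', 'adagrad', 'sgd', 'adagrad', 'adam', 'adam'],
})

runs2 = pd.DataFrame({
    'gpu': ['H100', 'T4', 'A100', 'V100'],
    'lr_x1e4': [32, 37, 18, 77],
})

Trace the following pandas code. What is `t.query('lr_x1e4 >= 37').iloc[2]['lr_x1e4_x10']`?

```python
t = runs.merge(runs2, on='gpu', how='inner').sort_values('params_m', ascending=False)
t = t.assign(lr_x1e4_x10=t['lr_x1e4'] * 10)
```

merge on 'gpu' (how='inner') → 8 rows:
    gpu  params_m      opt  lr_x1e4
0    T4       393     adam       37
1    T4       835      sgd       37
2  A100       731  adagrad       18
3  H100       554  adagrad       32
4    T4        27      sgd       37
5  V100       796  adagrad       77
6  H100       430     adam       32
7  H100        63     adam       32
sort by params_m descending:
    gpu  params_m      opt  lr_x1e4
1    T4       835      sgd       37
5  V100       796  adagrad       77
2  A100       731  adagrad       18
3  H100       554  adagrad       32
6  H100       430     adam       32
0    T4       393     adam       37
7  H100        63     adam       32
4    T4        27      sgd       37
add column lr_x1e4_x10 = t['lr_x1e4'] * 10:
    gpu  params_m      opt  lr_x1e4  lr_x1e4_x10
1    T4       835      sgd       37          370
5  V100       796  adagrad       77          770
2  A100       731  adagrad       18          180
3  H100       554  adagrad       32          320
6  H100       430     adam       32          320
0    T4       393     adam       37          370
7  H100        63     adam       32          320
4    T4        27      sgd       37          370
filter rows where lr_x1e4 >= 37:
    gpu  params_m      opt  lr_x1e4  lr_x1e4_x10
1    T4       835      sgd       37          370
5  V100       796  adagrad       77          770
0    T4       393     adam       37          370
4    T4        27      sgd       37          370
Hence 370.

370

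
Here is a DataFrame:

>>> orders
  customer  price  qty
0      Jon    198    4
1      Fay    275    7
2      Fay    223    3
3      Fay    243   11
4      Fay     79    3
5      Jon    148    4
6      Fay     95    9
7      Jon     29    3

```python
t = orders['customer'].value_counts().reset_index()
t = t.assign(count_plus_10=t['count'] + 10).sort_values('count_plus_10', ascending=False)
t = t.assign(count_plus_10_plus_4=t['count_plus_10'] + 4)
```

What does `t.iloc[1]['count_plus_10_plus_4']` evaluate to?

value_counts of customer:
customer
Fay    5
Jon    3
Name: count, dtype: int64
reset_index():
  customer  count
0      Fay      5
1      Jon      3
add column count_plus_10 = t['count'] + 10:
  customer  count  count_plus_10
0      Fay      5             15
1      Jon      3             13
sort by count_plus_10 descending:
  customer  count  count_plus_10
0      Fay      5             15
1      Jon      3             13
add column count_plus_10_plus_4 = t['count_plus_10'] + 4:
  customer  count  count_plus_10  count_plus_10_plus_4
0      Fay      5             15                    19
1      Jon      3             13                    17
Taking the value at position 1, column 'count_plus_10_plus_4' gives 17.

17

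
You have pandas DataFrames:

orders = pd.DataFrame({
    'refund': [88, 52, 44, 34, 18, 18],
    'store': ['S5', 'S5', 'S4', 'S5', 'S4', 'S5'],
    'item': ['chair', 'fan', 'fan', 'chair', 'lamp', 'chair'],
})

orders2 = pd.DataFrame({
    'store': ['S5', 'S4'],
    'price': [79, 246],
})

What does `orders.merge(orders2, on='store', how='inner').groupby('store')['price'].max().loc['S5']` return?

79

merge on 'store' (how='inner') → 6 rows:
   refund store   item  price
0      88    S5  chair     79
1      52    S5    fan     79
2      44    S4    fan    246
3      34    S5  chair     79
4      18    S4   lamp    246
5      18    S5  chair     79
group by store, max of price:
store
S4    246
S5     79
Name: price, dtype: int64
value at index 'S5' → 79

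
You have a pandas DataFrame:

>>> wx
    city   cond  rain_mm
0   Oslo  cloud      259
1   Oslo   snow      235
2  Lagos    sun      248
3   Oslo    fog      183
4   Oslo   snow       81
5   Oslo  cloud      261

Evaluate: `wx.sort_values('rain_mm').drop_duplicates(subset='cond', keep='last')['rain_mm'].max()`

sort by rain_mm:
    city   cond  rain_mm
4   Oslo   snow       81
3   Oslo    fog      183
1   Oslo   snow      235
2  Lagos    sun      248
0   Oslo  cloud      259
5   Oslo  cloud      261
drop duplicate cond (keep=last):
    city   cond  rain_mm
3   Oslo    fog      183
1   Oslo   snow      235
2  Lagos    sun      248
5   Oslo  cloud      261
Reading off the max of column 'rain_mm', we get 261.

261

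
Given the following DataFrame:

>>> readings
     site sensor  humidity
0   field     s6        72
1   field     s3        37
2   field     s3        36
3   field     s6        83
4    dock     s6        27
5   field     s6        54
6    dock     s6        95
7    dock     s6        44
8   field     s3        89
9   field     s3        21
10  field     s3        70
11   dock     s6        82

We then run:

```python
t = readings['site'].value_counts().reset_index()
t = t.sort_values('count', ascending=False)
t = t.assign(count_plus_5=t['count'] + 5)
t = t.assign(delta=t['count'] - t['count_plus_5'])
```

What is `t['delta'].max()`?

-5

value_counts of site:
site
field    8
dock     4
Name: count, dtype: int64
reset_index():
    site  count
0  field      8
1   dock      4
sort by count descending:
    site  count
0  field      8
1   dock      4
add column count_plus_5 = t['count'] + 5:
    site  count  count_plus_5
0  field      8            13
1   dock      4             9
add column delta = t['count'] - t['count_plus_5']:
    site  count  count_plus_5  delta
0  field      8            13     -5
1   dock      4             9     -5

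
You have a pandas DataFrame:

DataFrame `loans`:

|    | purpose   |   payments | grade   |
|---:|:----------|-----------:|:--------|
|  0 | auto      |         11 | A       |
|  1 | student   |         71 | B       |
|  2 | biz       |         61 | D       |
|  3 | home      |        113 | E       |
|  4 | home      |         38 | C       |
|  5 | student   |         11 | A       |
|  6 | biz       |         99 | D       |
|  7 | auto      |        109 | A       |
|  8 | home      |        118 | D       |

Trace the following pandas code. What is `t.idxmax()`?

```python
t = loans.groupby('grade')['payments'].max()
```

D

group by grade, max of payments:
grade
A    109
B     71
C     38
D    118
E    113
Name: payments, dtype: int64
label with the largest value → D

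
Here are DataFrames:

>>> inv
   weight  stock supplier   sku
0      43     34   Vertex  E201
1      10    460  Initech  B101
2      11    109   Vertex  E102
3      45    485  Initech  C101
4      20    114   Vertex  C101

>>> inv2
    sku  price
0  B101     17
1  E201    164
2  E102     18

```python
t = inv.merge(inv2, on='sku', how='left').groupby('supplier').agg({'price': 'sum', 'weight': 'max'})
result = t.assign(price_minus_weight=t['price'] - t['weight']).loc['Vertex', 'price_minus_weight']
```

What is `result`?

merge on 'sku' (how='left') → 5 rows:
   weight  stock supplier   sku  price
0      43     34   Vertex  E201  164.0
1      10    460  Initech  B101   17.0
2      11    109   Vertex  E102   18.0
3      45    485  Initech  C101    NaN
4      20    114   Vertex  C101    NaN
group by supplier: sum(price), max(weight):
          price  weight
supplier               
Initech    17.0      45
Vertex    182.0      43
add column price_minus_weight = t['price'] - t['weight']:
          price  weight  price_minus_weight
supplier                                   
Initech    17.0      45               -28.0
Vertex    182.0      43               139.0
value at row 'Vertex', column 'price_minus_weight' → 139.0

139.0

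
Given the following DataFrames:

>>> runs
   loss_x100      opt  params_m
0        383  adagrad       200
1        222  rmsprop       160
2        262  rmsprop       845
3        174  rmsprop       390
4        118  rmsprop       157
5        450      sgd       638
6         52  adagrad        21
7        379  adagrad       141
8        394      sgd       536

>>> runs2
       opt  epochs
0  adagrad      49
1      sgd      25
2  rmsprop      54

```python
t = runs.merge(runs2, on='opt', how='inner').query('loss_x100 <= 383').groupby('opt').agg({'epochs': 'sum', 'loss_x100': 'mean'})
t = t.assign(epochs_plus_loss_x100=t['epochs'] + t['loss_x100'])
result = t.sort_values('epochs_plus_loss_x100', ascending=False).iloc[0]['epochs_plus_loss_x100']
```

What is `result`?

merge on 'opt' (how='inner') → 9 rows:
   loss_x100      opt  params_m  epochs
0        383  adagrad       200      49
1        222  rmsprop       160      54
2        262  rmsprop       845      54
3        174  rmsprop       390      54
4        118  rmsprop       157      54
5        450      sgd       638      25
6         52  adagrad        21      49
7        379  adagrad       141      49
8        394      sgd       536      25
filter rows where loss_x100 <= 383:
   loss_x100      opt  params_m  epochs
0        383  adagrad       200      49
1        222  rmsprop       160      54
2        262  rmsprop       845      54
3        174  rmsprop       390      54
4        118  rmsprop       157      54
6         52  adagrad        21      49
7        379  adagrad       141      49
group by opt: sum(epochs), mean(loss_x100):
         epochs   loss_x100
opt                        
adagrad     147  271.333333
rmsprop     216  194.000000
add column epochs_plus_loss_x100 = t['epochs'] + t['loss_x100']:
         epochs   loss_x100  epochs_plus_loss_x100
opt                                               
adagrad     147  271.333333             418.333333
rmsprop     216  194.000000             410.000000
sort by epochs_plus_loss_x100 descending:
         epochs   loss_x100  epochs_plus_loss_x100
opt                                               
adagrad     147  271.333333             418.333333
rmsprop     216  194.000000             410.000000
Finally, value at position 0, column 'epochs_plus_loss_x100' = 418.333333333.

418.333333333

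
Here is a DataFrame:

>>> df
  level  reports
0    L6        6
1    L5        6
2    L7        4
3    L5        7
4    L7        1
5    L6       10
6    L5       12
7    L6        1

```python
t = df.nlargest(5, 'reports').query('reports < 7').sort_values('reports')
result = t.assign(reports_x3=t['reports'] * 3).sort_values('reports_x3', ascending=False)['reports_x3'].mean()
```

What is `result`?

take 5 rows with largest reports:
  level  reports
6    L5       12
5    L6       10
3    L5        7
0    L6        6
1    L5        6
filter rows where reports < 7:
  level  reports
0    L6        6
1    L5        6
sort by reports:
  level  reports
0    L6        6
1    L5        6
add column reports_x3 = t['reports'] * 3:
  level  reports  reports_x3
0    L6        6          18
1    L5        6          18
sort by reports_x3 descending:
  level  reports  reports_x3
0    L6        6          18
1    L5        6          18
The mean of column 'reports_x3' is 18.0.

18.0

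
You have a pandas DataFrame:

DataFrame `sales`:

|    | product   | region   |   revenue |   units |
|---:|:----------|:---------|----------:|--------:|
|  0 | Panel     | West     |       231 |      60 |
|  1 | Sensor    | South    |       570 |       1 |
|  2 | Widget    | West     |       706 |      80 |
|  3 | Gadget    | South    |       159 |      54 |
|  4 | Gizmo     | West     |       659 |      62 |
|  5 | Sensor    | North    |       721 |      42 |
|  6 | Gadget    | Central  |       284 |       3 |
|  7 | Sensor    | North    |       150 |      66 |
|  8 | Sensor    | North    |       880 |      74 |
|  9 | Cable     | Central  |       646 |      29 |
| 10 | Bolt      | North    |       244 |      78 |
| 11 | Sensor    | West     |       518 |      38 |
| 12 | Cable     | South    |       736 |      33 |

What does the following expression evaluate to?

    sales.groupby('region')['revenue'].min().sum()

group by region, min of revenue:
region
Central    284
North      150
South      159
West       231
Name: revenue, dtype: int64
Taking the sum of the resulting series gives 824.

824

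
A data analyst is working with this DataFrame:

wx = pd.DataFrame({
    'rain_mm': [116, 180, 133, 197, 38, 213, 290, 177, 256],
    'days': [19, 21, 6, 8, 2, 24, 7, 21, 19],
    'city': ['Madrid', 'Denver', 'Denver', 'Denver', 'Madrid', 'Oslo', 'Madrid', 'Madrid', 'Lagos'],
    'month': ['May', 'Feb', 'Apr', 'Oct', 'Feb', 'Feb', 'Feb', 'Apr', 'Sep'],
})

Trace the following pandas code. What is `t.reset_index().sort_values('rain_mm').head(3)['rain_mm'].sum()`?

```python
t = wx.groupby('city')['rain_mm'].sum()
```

group by city, sum of rain_mm:
city
Denver    510
Lagos     256
Madrid    621
Oslo      213
Name: rain_mm, dtype: int64
reset_index():
     city  rain_mm
0  Denver      510
1   Lagos      256
2  Madrid      621
3    Oslo      213
sort by rain_mm:
     city  rain_mm
3    Oslo      213
1   Lagos      256
0  Denver      510
2  Madrid      621
take first 3 rows:
     city  rain_mm
3    Oslo      213
1   Lagos      256
0  Denver      510
So sum() = 979.

979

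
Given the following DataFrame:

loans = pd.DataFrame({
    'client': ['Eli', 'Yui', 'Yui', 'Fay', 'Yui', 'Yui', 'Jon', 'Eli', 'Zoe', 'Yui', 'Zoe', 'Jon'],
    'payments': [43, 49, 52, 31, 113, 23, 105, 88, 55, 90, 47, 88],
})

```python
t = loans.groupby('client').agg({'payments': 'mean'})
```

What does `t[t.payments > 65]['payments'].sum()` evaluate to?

group by client, mean of payments:
        payments
client          
Eli         65.5
Fay         31.0
Jon         96.5
Yui         65.4
Zoe         51.0
filter rows where payments > 65:
        payments
client          
Eli         65.5
Jon         96.5
Yui         65.4
The sum of column 'payments' is 227.4.

227.4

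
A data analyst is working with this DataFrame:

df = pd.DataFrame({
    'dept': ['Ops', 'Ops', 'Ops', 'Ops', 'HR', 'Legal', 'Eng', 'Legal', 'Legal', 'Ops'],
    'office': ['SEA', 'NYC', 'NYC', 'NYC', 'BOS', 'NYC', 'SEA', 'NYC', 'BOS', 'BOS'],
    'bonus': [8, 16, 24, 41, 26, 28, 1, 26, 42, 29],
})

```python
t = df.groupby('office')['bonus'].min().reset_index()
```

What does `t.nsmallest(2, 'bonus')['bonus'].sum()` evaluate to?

17

group by office, min of bonus:
office
BOS    26
NYC    16
SEA     1
Name: bonus, dtype: int64
reset_index():
  office  bonus
0    BOS     26
1    NYC     16
2    SEA      1
take 2 rows with smallest bonus:
  office  bonus
2    SEA      1
1    NYC     16
Reading off the sum of column 'bonus', we get 17.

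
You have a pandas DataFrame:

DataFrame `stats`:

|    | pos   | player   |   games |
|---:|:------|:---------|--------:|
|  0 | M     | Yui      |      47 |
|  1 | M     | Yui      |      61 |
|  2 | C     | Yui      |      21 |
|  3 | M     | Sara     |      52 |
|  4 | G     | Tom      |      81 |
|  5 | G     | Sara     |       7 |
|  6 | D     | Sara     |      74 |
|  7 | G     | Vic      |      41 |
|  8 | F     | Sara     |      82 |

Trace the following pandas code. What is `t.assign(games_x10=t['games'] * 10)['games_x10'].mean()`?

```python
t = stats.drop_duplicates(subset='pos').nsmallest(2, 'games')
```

340.0

drop duplicate pos (keep=first):
  pos player  games
0   M    Yui     47
2   C    Yui     21
4   G    Tom     81
6   D   Sara     74
8   F   Sara     82
take 2 rows with smallest games:
  pos player  games
2   C    Yui     21
0   M    Yui     47
add column games_x10 = t['games'] * 10:
  pos player  games  games_x10
2   C    Yui     21        210
0   M    Yui     47        470
mean of column 'games_x10' → 340.0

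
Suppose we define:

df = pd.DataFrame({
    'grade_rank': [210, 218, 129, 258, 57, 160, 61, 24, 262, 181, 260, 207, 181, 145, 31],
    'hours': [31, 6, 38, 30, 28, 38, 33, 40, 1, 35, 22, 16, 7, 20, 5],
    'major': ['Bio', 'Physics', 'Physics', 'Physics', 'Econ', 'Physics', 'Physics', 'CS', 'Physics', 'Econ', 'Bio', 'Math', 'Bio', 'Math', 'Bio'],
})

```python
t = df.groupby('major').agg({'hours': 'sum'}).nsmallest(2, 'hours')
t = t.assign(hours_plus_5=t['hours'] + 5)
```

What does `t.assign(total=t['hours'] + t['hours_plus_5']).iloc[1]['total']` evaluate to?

85

group by major, sum of hours:
         hours
major         
Bio         65
CS          40
Econ        63
Math        36
Physics    146
take 2 rows with smallest hours:
       hours
major       
Math      36
CS        40
add column hours_plus_5 = t['hours'] + 5:
       hours  hours_plus_5
major                     
Math      36            41
CS        40            45
add column total = t['hours'] + t['hours_plus_5']:
       hours  hours_plus_5  total
major                            
Math      36            41     77
CS        40            45     85
value at position 1, column 'total' → 85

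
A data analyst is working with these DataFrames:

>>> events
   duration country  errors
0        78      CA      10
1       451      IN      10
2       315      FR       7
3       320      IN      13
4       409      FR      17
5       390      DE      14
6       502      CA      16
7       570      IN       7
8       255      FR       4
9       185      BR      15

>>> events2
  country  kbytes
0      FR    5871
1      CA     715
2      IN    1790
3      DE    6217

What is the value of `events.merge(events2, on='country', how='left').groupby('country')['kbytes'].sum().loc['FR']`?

merge on 'country' (how='left') → 10 rows:
   duration country  errors  kbytes
0        78      CA      10   715.0
1       451      IN      10  1790.0
2       315      FR       7  5871.0
3       320      IN      13  1790.0
4       409      FR      17  5871.0
5       390      DE      14  6217.0
6       502      CA      16   715.0
7       570      IN       7  1790.0
8       255      FR       4  5871.0
9       185      BR      15     NaN
group by country, sum of kbytes:
country
BR        0.0
CA     1430.0
DE     6217.0
FR    17613.0
IN     5370.0
Name: kbytes, dtype: float64
The value at index 'FR' is 17613.0.

17613.0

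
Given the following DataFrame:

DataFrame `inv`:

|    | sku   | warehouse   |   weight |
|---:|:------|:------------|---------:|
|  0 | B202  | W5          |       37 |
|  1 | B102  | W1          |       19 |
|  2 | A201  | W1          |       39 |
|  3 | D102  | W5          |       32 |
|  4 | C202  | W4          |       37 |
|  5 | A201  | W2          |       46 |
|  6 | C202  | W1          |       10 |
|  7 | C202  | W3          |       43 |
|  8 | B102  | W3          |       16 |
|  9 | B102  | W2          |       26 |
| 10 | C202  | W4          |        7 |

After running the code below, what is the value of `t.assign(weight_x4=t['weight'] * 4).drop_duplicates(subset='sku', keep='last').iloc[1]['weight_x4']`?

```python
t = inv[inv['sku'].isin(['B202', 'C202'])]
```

filter rows where sku in ['B202', 'C202']:
     sku warehouse  weight
0   B202        W5      37
4   C202        W4      37
6   C202        W1      10
7   C202        W3      43
10  C202        W4       7
add column weight_x4 = t['weight'] * 4:
     sku warehouse  weight  weight_x4
0   B202        W5      37        148
4   C202        W4      37        148
6   C202        W1      10         40
7   C202        W3      43        172
10  C202        W4       7         28
drop duplicate sku (keep=last):
     sku warehouse  weight  weight_x4
0   B202        W5      37        148
10  C202        W4       7         28

28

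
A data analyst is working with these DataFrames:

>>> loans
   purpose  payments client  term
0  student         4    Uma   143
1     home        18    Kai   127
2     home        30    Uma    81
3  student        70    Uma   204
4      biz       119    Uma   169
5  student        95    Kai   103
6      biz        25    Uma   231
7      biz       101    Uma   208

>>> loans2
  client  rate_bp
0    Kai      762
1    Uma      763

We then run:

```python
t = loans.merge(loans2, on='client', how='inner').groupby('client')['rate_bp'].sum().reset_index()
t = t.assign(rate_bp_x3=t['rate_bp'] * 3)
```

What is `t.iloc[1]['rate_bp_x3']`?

13734

merge on 'client' (how='inner') → 8 rows:
   purpose  payments client  term  rate_bp
0  student         4    Uma   143      763
1     home        18    Kai   127      762
2     home        30    Uma    81      763
3  student        70    Uma   204      763
4      biz       119    Uma   169      763
5  student        95    Kai   103      762
6      biz        25    Uma   231      763
7      biz       101    Uma   208      763
group by client, sum of rate_bp:
client
Kai    1524
Uma    4578
Name: rate_bp, dtype: int64
reset_index():
  client  rate_bp
0    Kai     1524
1    Uma     4578
add column rate_bp_x3 = t['rate_bp'] * 3:
  client  rate_bp  rate_bp_x3
0    Kai     1524        4572
1    Uma     4578       13734
Then the value at position 1, column 'rate_bp_x3': 13734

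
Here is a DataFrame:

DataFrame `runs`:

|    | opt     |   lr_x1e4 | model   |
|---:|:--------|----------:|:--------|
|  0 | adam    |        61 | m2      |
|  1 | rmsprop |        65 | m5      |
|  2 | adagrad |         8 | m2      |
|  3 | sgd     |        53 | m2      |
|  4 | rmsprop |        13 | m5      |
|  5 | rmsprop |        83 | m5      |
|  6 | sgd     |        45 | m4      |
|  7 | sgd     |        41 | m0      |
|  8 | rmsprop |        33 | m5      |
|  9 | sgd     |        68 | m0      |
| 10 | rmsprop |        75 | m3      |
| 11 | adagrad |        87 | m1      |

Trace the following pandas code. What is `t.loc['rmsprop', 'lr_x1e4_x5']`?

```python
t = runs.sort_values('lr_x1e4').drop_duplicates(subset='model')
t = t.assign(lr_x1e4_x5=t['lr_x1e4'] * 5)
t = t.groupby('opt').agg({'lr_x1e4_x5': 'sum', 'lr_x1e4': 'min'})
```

440

sort by lr_x1e4:
        opt  lr_x1e4 model
2   adagrad        8    m2
4   rmsprop       13    m5
8   rmsprop       33    m5
7       sgd       41    m0
6       sgd       45    m4
3       sgd       53    m2
0      adam       61    m2
1   rmsprop       65    m5
9       sgd       68    m0
10  rmsprop       75    m3
5   rmsprop       83    m5
11  adagrad       87    m1
drop duplicate model (keep=first):
        opt  lr_x1e4 model
2   adagrad        8    m2
4   rmsprop       13    m5
7       sgd       41    m0
6       sgd       45    m4
10  rmsprop       75    m3
11  adagrad       87    m1
add column lr_x1e4_x5 = t['lr_x1e4'] * 5:
        opt  lr_x1e4 model  lr_x1e4_x5
2   adagrad        8    m2          40
4   rmsprop       13    m5          65
7       sgd       41    m0         205
6       sgd       45    m4         225
10  rmsprop       75    m3         375
11  adagrad       87    m1         435
group by opt: sum(lr_x1e4_x5), min(lr_x1e4):
         lr_x1e4_x5  lr_x1e4
opt                         
adagrad         475        8
rmsprop         440       13
sgd             430       41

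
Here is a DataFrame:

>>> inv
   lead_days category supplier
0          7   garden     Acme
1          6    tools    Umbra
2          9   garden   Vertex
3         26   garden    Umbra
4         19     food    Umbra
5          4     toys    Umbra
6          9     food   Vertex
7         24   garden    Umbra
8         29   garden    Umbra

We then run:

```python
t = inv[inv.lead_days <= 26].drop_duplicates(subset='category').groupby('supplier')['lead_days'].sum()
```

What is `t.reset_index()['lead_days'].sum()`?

36

filter rows where lead_days <= 26:
   lead_days category supplier
0          7   garden     Acme
1          6    tools    Umbra
2          9   garden   Vertex
3         26   garden    Umbra
4         19     food    Umbra
5          4     toys    Umbra
6          9     food   Vertex
7         24   garden    Umbra
drop duplicate category (keep=first):
   lead_days category supplier
0          7   garden     Acme
1          6    tools    Umbra
4         19     food    Umbra
5          4     toys    Umbra
group by supplier, sum of lead_days:
supplier
Acme      7
Umbra    29
Name: lead_days, dtype: int64
reset_index():
  supplier  lead_days
0     Acme          7
1    Umbra         29
The sum of column 'lead_days' is 36.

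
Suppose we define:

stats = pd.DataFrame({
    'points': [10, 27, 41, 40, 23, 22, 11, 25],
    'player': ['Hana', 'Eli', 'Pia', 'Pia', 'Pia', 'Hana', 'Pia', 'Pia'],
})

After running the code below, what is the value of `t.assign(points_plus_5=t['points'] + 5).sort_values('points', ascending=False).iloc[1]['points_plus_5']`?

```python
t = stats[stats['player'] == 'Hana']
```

15

filter rows where player == 'Hana':
   points player
0      10   Hana
5      22   Hana
add column points_plus_5 = t['points'] + 5:
   points player  points_plus_5
0      10   Hana             15
5      22   Hana             27
sort by points descending:
   points player  points_plus_5
5      22   Hana             27
0      10   Hana             15
So iloc[1]['points_plus_5'] = 15.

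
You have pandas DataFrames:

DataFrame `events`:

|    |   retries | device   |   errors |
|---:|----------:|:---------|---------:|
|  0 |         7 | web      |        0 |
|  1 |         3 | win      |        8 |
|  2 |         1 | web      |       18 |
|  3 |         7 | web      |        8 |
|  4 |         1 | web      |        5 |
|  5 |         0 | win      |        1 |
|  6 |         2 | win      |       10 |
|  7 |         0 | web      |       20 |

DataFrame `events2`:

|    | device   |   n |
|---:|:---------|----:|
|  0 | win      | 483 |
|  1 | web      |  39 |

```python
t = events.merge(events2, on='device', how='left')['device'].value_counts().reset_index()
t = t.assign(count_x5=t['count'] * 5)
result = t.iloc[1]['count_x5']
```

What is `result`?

merge on 'device' (how='left') → 8 rows:
   retries device  errors    n
0        7    web       0   39
1        3    win       8  483
2        1    web      18   39
3        7    web       8   39
4        1    web       5   39
5        0    win       1  483
6        2    win      10  483
7        0    web      20   39
value_counts of device:
device
web    5
win    3
Name: count, dtype: int64
reset_index():
  device  count
0    web      5
1    win      3
add column count_x5 = t['count'] * 5:
  device  count  count_x5
0    web      5        25
1    win      3        15

15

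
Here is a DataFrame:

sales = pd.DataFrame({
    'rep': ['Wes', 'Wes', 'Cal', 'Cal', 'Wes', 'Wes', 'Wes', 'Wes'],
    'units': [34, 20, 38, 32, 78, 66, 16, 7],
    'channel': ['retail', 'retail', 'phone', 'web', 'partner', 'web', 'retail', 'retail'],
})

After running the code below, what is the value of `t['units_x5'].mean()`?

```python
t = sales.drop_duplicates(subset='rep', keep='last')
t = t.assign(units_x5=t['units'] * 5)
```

97.5

drop duplicate rep (keep=last):
   rep  units channel
3  Cal     32     web
7  Wes      7  retail
add column units_x5 = t['units'] * 5:
   rep  units channel  units_x5
3  Cal     32     web       160
7  Wes      7  retail        35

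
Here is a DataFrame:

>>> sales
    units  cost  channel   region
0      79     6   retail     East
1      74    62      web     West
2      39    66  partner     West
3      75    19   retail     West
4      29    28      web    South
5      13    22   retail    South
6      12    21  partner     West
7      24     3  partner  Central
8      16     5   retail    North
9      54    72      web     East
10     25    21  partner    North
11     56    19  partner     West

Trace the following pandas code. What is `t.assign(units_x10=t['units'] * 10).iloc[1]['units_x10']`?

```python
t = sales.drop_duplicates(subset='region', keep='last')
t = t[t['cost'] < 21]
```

560

drop duplicate region (keep=last):
    units  cost  channel   region
5      13    22   retail    South
7      24     3  partner  Central
9      54    72      web     East
10     25    21  partner    North
11     56    19  partner     West
filter rows where cost < 21:
    units  cost  channel   region
7      24     3  partner  Central
11     56    19  partner     West
add column units_x10 = t['units'] * 10:
    units  cost  channel   region  units_x10
7      24     3  partner  Central        240
11     56    19  partner     West        560
So iloc[1]['units_x10'] = 560.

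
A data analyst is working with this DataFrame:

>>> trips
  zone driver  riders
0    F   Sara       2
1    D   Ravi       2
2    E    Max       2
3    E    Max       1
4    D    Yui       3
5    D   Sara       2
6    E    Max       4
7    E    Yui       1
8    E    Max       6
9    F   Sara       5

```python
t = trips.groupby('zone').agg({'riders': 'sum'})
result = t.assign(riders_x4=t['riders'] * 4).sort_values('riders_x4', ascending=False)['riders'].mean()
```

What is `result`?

group by zone, sum of riders:
      riders
zone        
D          7
E         14
F          7
add column riders_x4 = t['riders'] * 4:
      riders  riders_x4
zone                   
D          7         28
E         14         56
F          7         28
sort by riders_x4 descending:
      riders  riders_x4
zone                   
E         14         56
D          7         28
F          7         28

9.33333333333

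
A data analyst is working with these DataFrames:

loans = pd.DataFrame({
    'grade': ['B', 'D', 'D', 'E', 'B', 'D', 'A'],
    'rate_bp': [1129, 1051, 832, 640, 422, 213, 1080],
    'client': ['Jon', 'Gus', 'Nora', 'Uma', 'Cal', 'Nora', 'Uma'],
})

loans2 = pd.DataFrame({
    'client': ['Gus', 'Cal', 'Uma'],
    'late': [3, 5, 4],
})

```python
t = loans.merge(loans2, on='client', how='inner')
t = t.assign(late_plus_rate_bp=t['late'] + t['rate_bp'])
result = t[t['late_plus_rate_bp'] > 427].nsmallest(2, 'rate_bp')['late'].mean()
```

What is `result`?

merge on 'client' (how='inner') → 4 rows:
  grade  rate_bp client  late
0     D     1051    Gus     3
1     E      640    Uma     4
2     B      422    Cal     5
3     A     1080    Uma     4
add column late_plus_rate_bp = t['late'] + t['rate_bp']:
  grade  rate_bp client  late  late_plus_rate_bp
0     D     1051    Gus     3               1054
1     E      640    Uma     4                644
2     B      422    Cal     5                427
3     A     1080    Uma     4               1084
filter rows where late_plus_rate_bp > 427:
  grade  rate_bp client  late  late_plus_rate_bp
0     D     1051    Gus     3               1054
1     E      640    Uma     4                644
3     A     1080    Uma     4               1084
take 2 rows with smallest rate_bp:
  grade  rate_bp client  late  late_plus_rate_bp
1     E      640    Uma     4                644
0     D     1051    Gus     3               1054
Then the mean of column 'late': 3.5

3.5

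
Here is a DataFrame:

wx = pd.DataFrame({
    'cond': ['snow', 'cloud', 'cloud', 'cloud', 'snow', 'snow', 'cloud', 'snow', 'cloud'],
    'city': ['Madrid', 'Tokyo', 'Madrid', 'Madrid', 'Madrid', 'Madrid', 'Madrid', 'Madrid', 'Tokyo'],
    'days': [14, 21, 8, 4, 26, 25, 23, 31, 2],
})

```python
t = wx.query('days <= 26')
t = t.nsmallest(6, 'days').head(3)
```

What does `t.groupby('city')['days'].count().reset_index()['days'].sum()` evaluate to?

filter rows where days <= 26:
    cond    city  days
0   snow  Madrid    14
1  cloud   Tokyo    21
2  cloud  Madrid     8
3  cloud  Madrid     4
4   snow  Madrid    26
5   snow  Madrid    25
6  cloud  Madrid    23
8  cloud   Tokyo     2
take 6 rows with smallest days:
    cond    city  days
8  cloud   Tokyo     2
3  cloud  Madrid     4
2  cloud  Madrid     8
0   snow  Madrid    14
1  cloud   Tokyo    21
6  cloud  Madrid    23
take first 3 rows:
    cond    city  days
8  cloud   Tokyo     2
3  cloud  Madrid     4
2  cloud  Madrid     8
group by city, count of days:
city
Madrid    2
Tokyo     1
Name: days, dtype: int64
reset_index():
     city  days
0  Madrid     2
1   Tokyo     1
Then the sum of column 'days': 3

3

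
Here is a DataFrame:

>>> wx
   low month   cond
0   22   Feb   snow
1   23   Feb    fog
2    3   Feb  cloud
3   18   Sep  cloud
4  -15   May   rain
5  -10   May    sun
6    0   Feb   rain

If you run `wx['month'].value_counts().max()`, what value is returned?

4

value_counts of month:
month
Feb    4
May    2
Sep    1
Name: count, dtype: int64
The max of the resulting series is 4.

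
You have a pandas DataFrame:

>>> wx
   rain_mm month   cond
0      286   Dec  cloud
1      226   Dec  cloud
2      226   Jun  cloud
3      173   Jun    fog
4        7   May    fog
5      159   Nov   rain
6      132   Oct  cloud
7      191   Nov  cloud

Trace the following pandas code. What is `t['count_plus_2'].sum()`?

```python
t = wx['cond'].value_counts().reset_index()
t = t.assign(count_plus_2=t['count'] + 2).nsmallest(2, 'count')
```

7

value_counts of cond:
cond
cloud    5
fog      2
rain     1
Name: count, dtype: int64
reset_index():
    cond  count
0  cloud      5
1    fog      2
2   rain      1
add column count_plus_2 = t['count'] + 2:
    cond  count  count_plus_2
0  cloud      5             7
1    fog      2             4
2   rain      1             3
take 2 rows with smallest count:
   cond  count  count_plus_2
2  rain      1             3
1   fog      2             4
Then the sum of column 'count_plus_2': 7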